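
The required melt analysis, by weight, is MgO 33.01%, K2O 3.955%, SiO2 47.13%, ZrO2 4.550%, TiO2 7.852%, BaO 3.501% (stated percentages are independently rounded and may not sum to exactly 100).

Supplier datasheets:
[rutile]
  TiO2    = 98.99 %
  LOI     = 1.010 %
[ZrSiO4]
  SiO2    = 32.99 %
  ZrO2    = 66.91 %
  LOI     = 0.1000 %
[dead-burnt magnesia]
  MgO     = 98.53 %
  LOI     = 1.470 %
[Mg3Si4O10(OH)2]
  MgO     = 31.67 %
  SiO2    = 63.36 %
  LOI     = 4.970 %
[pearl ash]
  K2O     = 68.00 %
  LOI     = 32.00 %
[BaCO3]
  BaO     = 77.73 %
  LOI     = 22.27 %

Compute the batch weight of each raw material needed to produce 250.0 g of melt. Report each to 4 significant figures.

Batch per 250.0 g melt:
  rutile: 19.83 g
  ZrSiO4: 17.00 g
  dead-burnt magnesia: 26.83 g
  Mg3Si4O10(OH)2: 177.1 g
  pearl ash: 14.54 g
  BaCO3: 11.26 g
Total batch = 266.6 g; LOI loss = 16.57 g; yield = 93.78%

The intermediate values are shown, rounded to 4 significant digits, on the page. Every computation runs at exact precision through the solve; each reported value carries a single rounding. All derived quantities are computed in exact precision (the totals, net glass mass, ignition loss, yield, the six compositions) using the weight values for 250.0 g of glass as they appear in question or answer.
Target masses of each oxide per 250.0 g melt:
  MgO: 33.01% × 250.0 = 82.52 g
  K2O: 3.955% × 250.0 = 9.888 g
  SiO2: 47.13% × 250.0 = 117.8 g
  ZrO2: 4.550% × 250.0 = 11.38 g
  TiO2: 7.852% × 250.0 = 19.63 g
  BaO: 3.501% × 250.0 = 8.752 g
Sums-versus-targets review from the weights as reported, on the stated basis (oxide sums agree with the targets within answer rounding):
  MgO: 26.83·0.9853 + 177.1·0.3167 = 82.52 g (target 82.52 g)
  K2O: 14.54·0.6800 = 9.887 g (target 9.888 g)
  SiO2: 17.00·0.3299 + 177.1·0.6336 = 117.8 g (target 117.8 g)
  ZrO2: 17.00·0.6691 = 11.37 g (target 11.38 g)
  TiO2: 19.83·0.9899 = 19.63 g (target 19.63 g)
  BaO: 11.26·0.7773 = 8.752 g (target 8.752 g)
Auditing the glass mass value: total batch − LOI = 250.0 g (the targets, summed, come to 250.0 g; with the basis standing at 250.0 g — any gap is answer rounding).
Batch total: Σ batch = 266.6 g; the LOI term Σ batch·LOI equals 16.57 g; yield = glass ÷ total batch = 93.78%.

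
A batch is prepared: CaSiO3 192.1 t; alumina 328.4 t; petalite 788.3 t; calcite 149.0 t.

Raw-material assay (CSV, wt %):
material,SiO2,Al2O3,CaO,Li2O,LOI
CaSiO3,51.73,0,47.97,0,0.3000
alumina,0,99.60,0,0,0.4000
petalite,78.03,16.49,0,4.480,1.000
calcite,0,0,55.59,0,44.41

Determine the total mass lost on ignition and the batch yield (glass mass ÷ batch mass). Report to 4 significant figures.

LOI loss = 75.94 t; glass = 1382 t; yield = 94.79%

In-progress results are printed with 4-significant-digit rounding in the working; each numeric step keeps full float precision at each step — every reported result includes exactly one rounding; derived quantities (LOI, the four compositions, glass mass, totals, the yield) are computed in full float precision from the batch weights for 1382 t of glass as quoted within either problem or answer.
Material-by-material LOI:
  CaSiO3: 192.1 × 0.003000 = 0.5763 t
  alumina: 328.4 × 0.004000 = 1.314 t
  petalite: 788.3 × 0.01000 = 7.883 t
  calcite: 149.0 × 0.4441 = 66.17 t
Total LOI = 75.94 t
Glass = batch − LOI = 1458 − 75.94 = 1382 t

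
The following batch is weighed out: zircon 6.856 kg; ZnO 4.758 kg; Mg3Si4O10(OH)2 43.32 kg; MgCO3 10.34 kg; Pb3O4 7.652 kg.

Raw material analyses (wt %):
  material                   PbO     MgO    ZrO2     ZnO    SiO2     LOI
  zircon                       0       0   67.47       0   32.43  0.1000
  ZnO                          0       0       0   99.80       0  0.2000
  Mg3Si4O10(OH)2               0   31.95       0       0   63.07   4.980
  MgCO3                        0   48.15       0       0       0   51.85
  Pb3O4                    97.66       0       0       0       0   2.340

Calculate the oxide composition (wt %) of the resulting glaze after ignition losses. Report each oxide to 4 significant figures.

Glass mass = 65.21 kg (batch 72.93 − LOI 7.714).
Composition: PbO 11.46%, MgO 28.86%, ZrO2 7.093%, ZnO 7.282%, SiO2 45.31%

Each numeric step holds full precision at every stage — intermediates are shown (rounded to four significant digits) across the worked steps; each reported result sees exactly one rounding; the derived quantities are recomputed in full precision (the five compositions, ignition loss, net glass mass, yield, the totals) using the weight values at 65.21 kg of glass, as set out in the question or the answer.
Oxide masses out of the charge:
  PbO: 7.652·0.9766 = 7.473 kg
  MgO: 43.32·0.3195 + 10.34·0.4815 = 18.82 kg
  ZrO2: 6.856·0.6747 = 4.626 kg
  ZnO: 4.758·0.9980 = 4.748 kg
  SiO2: 6.856·0.3243 + 43.32·0.6307 = 29.55 kg
LOI: 6.856·0.001000 + 4.758·0.002000 + 43.32·0.04980 + 10.34·0.5185 + 7.652·0.02340 = 7.714 kg
Resulting glass, batch − LOI: 72.93 − 7.714 = 65.21 kg (consistent with Σ oxide mass)
percent by weight: oxide/glass ×100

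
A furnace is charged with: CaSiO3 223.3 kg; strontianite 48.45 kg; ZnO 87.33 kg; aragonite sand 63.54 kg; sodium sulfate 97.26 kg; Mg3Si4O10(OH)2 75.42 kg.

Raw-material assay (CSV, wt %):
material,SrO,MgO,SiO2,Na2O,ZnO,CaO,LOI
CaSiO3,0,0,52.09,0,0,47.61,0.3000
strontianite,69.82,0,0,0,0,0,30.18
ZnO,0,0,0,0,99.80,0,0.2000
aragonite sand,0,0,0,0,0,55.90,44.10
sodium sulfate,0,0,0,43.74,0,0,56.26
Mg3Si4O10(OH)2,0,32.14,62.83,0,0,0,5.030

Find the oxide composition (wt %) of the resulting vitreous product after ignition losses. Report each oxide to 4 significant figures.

Glass mass = 493.3 kg (batch 595.3 − LOI 102.0).
Composition: SrO 6.857%, MgO 4.914%, SiO2 33.19%, Na2O 8.624%, ZnO 17.67%, CaO 28.75%

Exact precision is maintained end to end — mid-chain values appear, with 4-significant-digit rounding, alongside each step — every reported result is rounded once only — derived quantities are recomputed from the batch weights at 493.3 kg of glass in full float precision (glass mass, the totals, six oxide percentages, LOI, yield), exactly as printed in the problem or answer text.
Oxide-by-oxide delivered mass:
  SrO: 48.45·0.6982 = 33.83 kg
  MgO: 75.42·0.3214 = 24.24 kg
  SiO2: 223.3·0.5209 + 75.42·0.6283 = 163.7 kg
  Na2O: 97.26·0.4374 = 42.54 kg
  ZnO: 87.33·0.9980 = 87.16 kg
  CaO: 223.3·0.4761 + 63.54·0.5590 = 141.8 kg
LOI: 223.3·0.003000 + 48.45·0.3018 + 87.33·0.002000 + 63.54·0.4410 + 97.26·0.5626 + 75.42·0.05030 = 102.0 kg
Net of LOI, the glass mass = 595.3 − 102.0 = 493.3 kg (= Σ oxide masses)
wt %: oxide over glass, times 100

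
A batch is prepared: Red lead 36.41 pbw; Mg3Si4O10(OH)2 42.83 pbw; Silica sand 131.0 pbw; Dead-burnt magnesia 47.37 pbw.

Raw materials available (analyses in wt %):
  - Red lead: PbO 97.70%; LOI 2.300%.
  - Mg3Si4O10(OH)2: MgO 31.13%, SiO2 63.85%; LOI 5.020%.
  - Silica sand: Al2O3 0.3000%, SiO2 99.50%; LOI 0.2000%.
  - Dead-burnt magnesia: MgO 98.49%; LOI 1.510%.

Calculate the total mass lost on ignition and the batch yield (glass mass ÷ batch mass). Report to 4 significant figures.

All arithmetic maintains full precision throughout. The intermediate values appear, with 4-significant-digit rounding, alongside each step; every reported value undergoes a single rounding. All derived quantities are recomputed using the weight values per 253.6 pbw of glass in exact precision (net glass mass, ignition loss, the totals, the yield, four oxide percentages), as given in the problem or the answer.
Per-material ignition loss:
  Red lead: 36.41 × 0.02300 = 0.8374 pbw
  Mg3Si4O10(OH)2: 42.83 × 0.05020 = 2.150 pbw
  Silica sand: 131.0 × 0.002000 = 0.2620 pbw
  Dead-burnt magnesia: 47.37 × 0.01510 = 0.7153 pbw
Total LOI = 3.965 pbw
Glass = batch − LOI = 257.6 − 3.965 = 253.6 pbw

LOI loss = 3.965 pbw; glass = 253.6 pbw; yield = 98.46%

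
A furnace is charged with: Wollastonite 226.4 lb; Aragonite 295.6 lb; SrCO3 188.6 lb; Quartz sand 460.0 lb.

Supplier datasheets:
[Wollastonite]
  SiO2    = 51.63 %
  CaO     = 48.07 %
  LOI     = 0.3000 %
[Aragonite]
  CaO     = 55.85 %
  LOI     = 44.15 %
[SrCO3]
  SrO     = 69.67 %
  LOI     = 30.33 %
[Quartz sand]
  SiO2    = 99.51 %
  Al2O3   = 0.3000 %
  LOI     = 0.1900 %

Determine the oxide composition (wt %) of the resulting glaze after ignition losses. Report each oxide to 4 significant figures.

Glass mass = 981.3 lb (batch 1171 − LOI 189.3).
Composition: SrO 13.39%, SiO2 58.56%, Al2O3 0.1406%, CaO 27.91%

Intermediates are displayed (rounded to 4 significant figures) between the steps — the whole derivation holds full float precision throughout. Every reported result takes just one rounding — the derived quantities (net glass mass, the four compositions, the totals, yield, ignition loss) are re-derived starting from the weights at 981.3 lb of glass in exact precision, exactly as shown in either problem or answer.
Oxide-by-oxide delivered mass:
  SrO: 188.6·0.6967 = 131.4 lb
  SiO2: 226.4·0.5163 + 460.0·0.9951 = 574.6 lb
  Al2O3: 460.0·0.003000 = 1.380 lb
  CaO: 226.4·0.4807 + 295.6·0.5585 = 273.9 lb
LOI: 226.4·0.003000 + 295.6·0.4415 + 188.6·0.3033 + 460.0·0.001900 = 189.3 lb
Resulting glass, batch − LOI: 1171 − 189.3 = 981.3 lb (= the summed oxide contributions)
percent by weight: oxide/glass ×100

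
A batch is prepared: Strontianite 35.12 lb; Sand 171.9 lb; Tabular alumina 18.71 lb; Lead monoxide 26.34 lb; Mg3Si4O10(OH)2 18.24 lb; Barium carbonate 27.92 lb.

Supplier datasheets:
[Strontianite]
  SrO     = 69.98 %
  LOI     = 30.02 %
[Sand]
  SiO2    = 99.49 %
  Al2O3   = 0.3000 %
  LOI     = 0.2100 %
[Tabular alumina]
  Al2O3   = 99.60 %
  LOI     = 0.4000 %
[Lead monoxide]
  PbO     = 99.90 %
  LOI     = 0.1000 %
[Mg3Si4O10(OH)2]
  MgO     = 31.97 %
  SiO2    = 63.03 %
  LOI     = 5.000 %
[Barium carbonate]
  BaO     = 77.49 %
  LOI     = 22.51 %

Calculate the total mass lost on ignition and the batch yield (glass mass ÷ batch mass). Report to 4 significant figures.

LOI loss = 18.20 lb; glass = 280.0 lb; yield = 93.90%

All internal work maintains exact precision all the way through. Values along the way are shown rounded to four significant figures in the working. Each reported figure is rounded just once — the derived quantities are computed from the batch weights at 280.0 lb of glass at full float precision (LOI, yield, the totals, glass mass, the six compositions), as they appear in question or answer.
Ignition loss by material:
  Strontianite: 35.12 × 0.3002 = 10.54 lb
  Sand: 171.9 × 0.002100 = 0.3610 lb
  Tabular alumina: 18.71 × 0.004000 = 0.07484 lb
  Lead monoxide: 26.34 × 0.001000 = 0.02634 lb
  Mg3Si4O10(OH)2: 18.24 × 0.05000 = 0.9120 lb
  Barium carbonate: 27.92 × 0.2251 = 6.285 lb
Total LOI = 18.20 lb
Glass = batch − LOI = 298.2 − 18.20 = 280.0 lb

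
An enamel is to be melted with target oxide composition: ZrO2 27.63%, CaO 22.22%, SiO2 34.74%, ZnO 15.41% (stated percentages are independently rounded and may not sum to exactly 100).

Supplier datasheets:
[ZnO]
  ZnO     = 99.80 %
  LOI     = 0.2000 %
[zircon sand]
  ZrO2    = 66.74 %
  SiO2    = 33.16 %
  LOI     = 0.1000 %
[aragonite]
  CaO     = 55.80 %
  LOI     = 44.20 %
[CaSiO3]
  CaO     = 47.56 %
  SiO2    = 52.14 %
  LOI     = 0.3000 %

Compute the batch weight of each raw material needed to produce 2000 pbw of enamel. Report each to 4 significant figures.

All arithmetic holds full float precision end to end. In-progress results are displayed, rounded to four significant figures, on the page; each reported number takes exactly one rounding — derived quantities, which include the yield, the totals, ignition loss, glass mass, the four compositions, are computed in full float precision, as set out in either problem or answer, from the batch weights at 2000 pbw of glass.
Target masses of each oxide per 2000 pbw enamel:
  ZrO2: 27.63% × 2000 = 552.6 pbw
  CaO: 22.22% × 2000 = 444.4 pbw
  SiO2: 34.74% × 2000 = 694.8 pbw
  ZnO: 15.41% × 2000 = 308.2 pbw
Mass-balance tally per oxide working from each reported weight, under the basis named above (sums match the target masses net of answer rounding effects):
  ZrO2: 828.0·0.6674 = 552.6 pbw (target 552.6 pbw)
  CaO: 109.5·0.5580 + 806.0·0.4756 = 444.4 pbw (target 444.4 pbw)
  SiO2: 828.0·0.3316 + 806.0·0.5214 = 694.8 pbw (target 694.8 pbw)
  ZnO: 308.8·0.9980 = 308.2 pbw (target 308.2 pbw)
Consistency of the glass mass: batch total minus LOI = 2000 pbw (the Σ of target masses is 2000 pbw; versus the stated basis of 2000 pbw — differing by rounding only).
Adding the batch up: Σ batch = 2052 pbw; Σ batch·LOI gives LOI loss = 52.26 pbw; yield, glass over the total, = 97.45%.

Batch per 2000 pbw enamel:
  ZnO: 308.8 pbw
  zircon sand: 828.0 pbw
  aragonite: 109.5 pbw
  CaSiO3: 806.0 pbw
Total batch = 2052 pbw; LOI loss = 52.26 pbw; yield = 97.45%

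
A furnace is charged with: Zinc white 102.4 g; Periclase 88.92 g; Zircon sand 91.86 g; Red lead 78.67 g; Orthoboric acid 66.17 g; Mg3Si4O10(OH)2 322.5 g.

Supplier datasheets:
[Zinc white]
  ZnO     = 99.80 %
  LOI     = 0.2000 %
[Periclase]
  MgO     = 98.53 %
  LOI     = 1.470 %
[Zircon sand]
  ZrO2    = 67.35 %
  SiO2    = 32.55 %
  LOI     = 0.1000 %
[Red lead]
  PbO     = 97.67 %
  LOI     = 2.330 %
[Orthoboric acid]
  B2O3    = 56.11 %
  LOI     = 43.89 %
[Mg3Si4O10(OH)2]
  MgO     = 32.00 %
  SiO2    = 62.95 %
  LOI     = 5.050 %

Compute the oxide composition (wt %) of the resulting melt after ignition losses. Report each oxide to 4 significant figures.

Glass mass = 701.8 g (batch 750.5 − LOI 48.77).
Composition: B2O3 5.291%, ZnO 14.56%, ZrO2 8.816%, MgO 27.19%, SiO2 33.19%, PbO 10.95%

The working math carries exact precision through the solve. Intermediates are displayed rounded to 4 significant figures within the worked lines. Every reported value takes exactly one rounding — derived quantities, including LOI, net glass mass, totals, the yield, the six compositions, are computed using the weight values per 701.8 g of glass in full precision, as given in the problem or answer text.
Oxide-by-oxide delivered mass:
  B2O3: 66.17·0.5611 = 37.13 g
  ZnO: 102.4·0.9980 = 102.2 g
  ZrO2: 91.86·0.6735 = 61.87 g
  MgO: 88.92·0.9853 + 322.5·0.3200 = 190.8 g
  SiO2: 91.86·0.3255 + 322.5·0.6295 = 232.9 g
  PbO: 78.67·0.9767 = 76.84 g
LOI: 102.4·0.002000 + 88.92·0.01470 + 91.86·0.001000 + 78.67·0.02330 + 66.17·0.4389 + 322.5·0.05050 = 48.77 g
The glass mass, total less LOI, = 750.5 − 48.77 = 701.8 g (the oxide masses sum to this)
wt % = 100 × oxide mass / glass mass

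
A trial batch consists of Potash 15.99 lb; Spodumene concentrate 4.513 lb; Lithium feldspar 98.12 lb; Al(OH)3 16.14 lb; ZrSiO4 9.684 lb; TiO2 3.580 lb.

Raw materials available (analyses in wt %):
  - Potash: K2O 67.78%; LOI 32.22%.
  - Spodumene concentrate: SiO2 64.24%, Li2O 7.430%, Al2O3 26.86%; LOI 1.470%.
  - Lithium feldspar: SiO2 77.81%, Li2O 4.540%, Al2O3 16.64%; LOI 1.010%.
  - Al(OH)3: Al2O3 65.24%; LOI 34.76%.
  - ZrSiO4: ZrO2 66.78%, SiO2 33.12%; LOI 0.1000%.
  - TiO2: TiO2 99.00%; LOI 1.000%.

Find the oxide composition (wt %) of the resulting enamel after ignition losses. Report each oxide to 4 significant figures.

All arithmetic runs at full precision in every operation. In-progress results are shown rounded off to 4 significant figures at each printed step; a single rounding finalizes every reported figure. The derived quantities (the totals, the yield, ignition loss, net glass mass, six oxide percentages) are carried in full precision starting from the weights for 136.2 lb of glass precisely as stated by the question or the answer.
Oxide-by-oxide delivered mass:
  TiO2: 3.580·0.9900 = 3.544 lb
  ZrO2: 9.684·0.6678 = 6.467 lb
  SiO2: 4.513·0.6424 + 98.12·0.7781 + 9.684·0.3312 = 82.45 lb
  Li2O: 4.513·0.07430 + 98.12·0.04540 = 4.790 lb
  Al2O3: 4.513·0.2686 + 98.12·0.1664 + 16.14·0.6524 = 28.07 lb
  K2O: 15.99·0.6778 = 10.84 lb
LOI: 15.99·0.3222 + 4.513·0.01470 + 98.12·0.01010 + 16.14·0.3476 + 9.684·0.001000 + 3.580·0.01000 = 11.87 lb
The glass mass, total less LOI, = 148.0 − 11.87 = 136.2 lb (consistent with Σ oxide mass)
wt % = oxide mass / glass mass × 100

Glass mass = 136.2 lb (batch 148.0 − LOI 11.87).
Composition: TiO2 2.603%, ZrO2 4.749%, SiO2 60.56%, Li2O 3.518%, Al2O3 20.61%, K2O 7.960%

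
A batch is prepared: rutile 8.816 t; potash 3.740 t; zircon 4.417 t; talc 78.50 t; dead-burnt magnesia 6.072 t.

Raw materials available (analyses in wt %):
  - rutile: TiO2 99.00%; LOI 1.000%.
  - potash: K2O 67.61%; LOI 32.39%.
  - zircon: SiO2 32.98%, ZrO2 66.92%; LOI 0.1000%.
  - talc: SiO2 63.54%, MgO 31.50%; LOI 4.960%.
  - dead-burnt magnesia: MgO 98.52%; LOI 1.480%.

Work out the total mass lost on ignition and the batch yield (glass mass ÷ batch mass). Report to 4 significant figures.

LOI loss = 5.287 t; glass = 96.26 t; yield = 94.79%

Working values are displayed rounded to four significant digits when written out. All arithmetic runs at exact precision end to end. Every reported result takes just one rounding — all derived quantities (yield, glass mass, totals, five oxide percentages, LOI) are carried from the weighed amounts per 96.26 t of glass in exact precision, as quoted within question or answer.
LOI of each material in turn:
  rutile: 8.816 × 0.01000 = 0.08816 t
  potash: 3.740 × 0.3239 = 1.211 t
  zircon: 4.417 × 0.001000 = 0.004417 t
  talc: 78.50 × 0.04960 = 3.894 t
  dead-burnt magnesia: 6.072 × 0.01480 = 0.08987 t
Total LOI = 5.287 t
Glass = batch − LOI = 101.5 − 5.287 = 96.26 t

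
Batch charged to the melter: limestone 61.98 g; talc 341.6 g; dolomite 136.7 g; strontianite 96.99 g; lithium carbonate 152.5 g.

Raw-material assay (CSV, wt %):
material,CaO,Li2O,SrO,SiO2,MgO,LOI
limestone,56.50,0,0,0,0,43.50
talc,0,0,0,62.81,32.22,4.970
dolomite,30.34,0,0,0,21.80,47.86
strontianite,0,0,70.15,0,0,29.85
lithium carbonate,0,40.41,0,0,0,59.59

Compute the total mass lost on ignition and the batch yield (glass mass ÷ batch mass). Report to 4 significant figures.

LOI loss = 229.2 g; glass = 560.6 g; yield = 70.98%

The working math runs at full precision from first step to last — the intermediate values appear with 4-significant-digit rounding on the page. A single rounding completes every reported number. Derived quantities are computed in full precision (LOI, glass mass, the totals, yield, the five compositions) using the weight values per 560.6 g of glass, as they appear in question or answer.
LOI of each material in turn:
  limestone: 61.98 × 0.4350 = 26.96 g
  talc: 341.6 × 0.04970 = 16.98 g
  dolomite: 136.7 × 0.4786 = 65.42 g
  strontianite: 96.99 × 0.2985 = 28.95 g
  lithium carbonate: 152.5 × 0.5959 = 90.87 g
Total LOI = 229.2 g
Glass = batch − LOI = 789.8 − 229.2 = 560.6 g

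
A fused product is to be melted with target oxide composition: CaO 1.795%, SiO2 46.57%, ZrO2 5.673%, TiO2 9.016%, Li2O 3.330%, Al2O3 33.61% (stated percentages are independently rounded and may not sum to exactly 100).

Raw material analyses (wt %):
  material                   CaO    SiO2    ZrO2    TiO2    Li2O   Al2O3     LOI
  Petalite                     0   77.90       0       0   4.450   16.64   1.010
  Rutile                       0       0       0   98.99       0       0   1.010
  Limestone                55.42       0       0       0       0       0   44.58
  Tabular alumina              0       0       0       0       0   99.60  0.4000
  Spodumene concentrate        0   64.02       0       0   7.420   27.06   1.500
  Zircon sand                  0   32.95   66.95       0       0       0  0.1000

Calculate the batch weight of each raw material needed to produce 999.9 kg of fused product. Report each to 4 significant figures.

Batch per 999.9 kg fused product:
  Petalite: 380.8 kg
  Rutile: 91.07 kg
  Limestone: 32.39 kg
  Tabular alumina: 213.9 kg
  Spodumene concentrate: 220.3 kg
  Zircon sand: 84.73 kg
Total batch = 1023 kg; LOI loss = 23.45 kg; yield = 97.71%

In-progress results are printed (rounded to four significant figures) between the steps; the working math carries exact precision at each step; each reported figure is rounded exactly once. The derived quantities (six oxide percentages, ignition loss, yield, glass mass, the totals) are rebuilt at full float precision starting from the weights at 999.9 kg of glass exactly as printed in either problem or answer.
Oxide-by-oxide targets in 999.9 kg fused product:
  CaO: 1.795% × 999.9 = 17.95 kg
  SiO2: 46.57% × 999.9 = 465.7 kg
  ZrO2: 5.673% × 999.9 = 56.72 kg
  TiO2: 9.016% × 999.9 = 90.15 kg
  Li2O: 3.330% × 999.9 = 33.30 kg
  Al2O3: 33.61% × 999.9 = 336.1 kg
Sums-versus-targets review working from each reported weight, under the basis named above (delivered sums recover each target within answer rounding):
  CaO: 32.39·0.5542 = 17.95 kg (target 17.95 kg)
  SiO2: 380.8·0.7790 + 220.3·0.6402 + 84.73·0.3295 = 465.6 kg (target 465.7 kg)
  ZrO2: 84.73·0.6695 = 56.73 kg (target 56.72 kg)
  TiO2: 91.07·0.9899 = 90.15 kg (target 90.15 kg)
  Li2O: 380.8·0.04450 + 220.3·0.07420 = 33.29 kg (target 33.30 kg)
  Al2O3: 380.8·0.1664 + 213.9·0.9960 + 220.3·0.2706 = 336.0 kg (target 336.1 kg)
Glass mass check: batch Σ − ignition loss = 999.7 kg (oxide target masses add up to 999.8 kg; the stated basis being 999.9 kg — gaps are rounding artifacts).
Batch grand total — Σ batch = 1023 kg; Σ batch·LOI gives LOI loss = 23.45 kg; yield = glass ÷ total batch = 97.71%.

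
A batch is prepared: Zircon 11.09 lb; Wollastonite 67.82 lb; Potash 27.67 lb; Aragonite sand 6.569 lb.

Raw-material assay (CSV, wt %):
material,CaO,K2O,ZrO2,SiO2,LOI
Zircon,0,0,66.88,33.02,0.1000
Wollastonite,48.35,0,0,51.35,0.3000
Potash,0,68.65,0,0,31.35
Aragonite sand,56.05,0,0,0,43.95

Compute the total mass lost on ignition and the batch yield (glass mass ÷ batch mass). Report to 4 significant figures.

LOI loss = 11.78 lb; glass = 101.4 lb; yield = 89.59%

All arithmetic carries full precision at every stage. Rounding to four significant figures applies to each intermediate as displayed; a single rounding completes every reported number — all derived quantities, which include yield, LOI, net glass mass, the four compositions, the totals, are rebuilt at exact precision, exactly as printed in either problem or answer, using the weight values at 101.4 lb of glass.
Material-by-material LOI:
  Zircon: 11.09 × 0.001000 = 0.01109 lb
  Wollastonite: 67.82 × 0.003000 = 0.2035 lb
  Potash: 27.67 × 0.3135 = 8.675 lb
  Aragonite sand: 6.569 × 0.4395 = 2.887 lb
Total LOI = 11.78 lb
Glass = batch − LOI = 113.1 − 11.78 = 101.4 lb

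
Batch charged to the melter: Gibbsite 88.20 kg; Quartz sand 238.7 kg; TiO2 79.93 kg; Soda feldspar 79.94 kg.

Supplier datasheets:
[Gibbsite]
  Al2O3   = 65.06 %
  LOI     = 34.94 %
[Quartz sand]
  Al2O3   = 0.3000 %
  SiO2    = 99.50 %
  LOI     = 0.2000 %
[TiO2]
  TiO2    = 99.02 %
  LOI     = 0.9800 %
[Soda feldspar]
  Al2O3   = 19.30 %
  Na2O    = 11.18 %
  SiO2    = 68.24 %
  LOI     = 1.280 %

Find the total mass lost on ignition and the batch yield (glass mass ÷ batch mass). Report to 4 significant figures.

LOI loss = 33.10 kg; glass = 453.7 kg; yield = 93.20%

Mid-chain values are shown, rounded to 4 significant figures, alongside each step — all arithmetic maintains exact precision from start to finish. A single rounding produces each reported result; all derived quantities (ignition loss, glass mass, totals, four oxide percentages, the yield) are computed from the batch weights at 453.7 kg of glass at exact precision, as quoted within question or answer.
Loss on ignition, line by line:
  Gibbsite: 88.20 × 0.3494 = 30.82 kg
  Quartz sand: 238.7 × 0.002000 = 0.4774 kg
  TiO2: 79.93 × 0.009800 = 0.7833 kg
  Soda feldspar: 79.94 × 0.01280 = 1.023 kg
Total LOI = 33.10 kg
Glass = batch − LOI = 486.8 − 33.10 = 453.7 kg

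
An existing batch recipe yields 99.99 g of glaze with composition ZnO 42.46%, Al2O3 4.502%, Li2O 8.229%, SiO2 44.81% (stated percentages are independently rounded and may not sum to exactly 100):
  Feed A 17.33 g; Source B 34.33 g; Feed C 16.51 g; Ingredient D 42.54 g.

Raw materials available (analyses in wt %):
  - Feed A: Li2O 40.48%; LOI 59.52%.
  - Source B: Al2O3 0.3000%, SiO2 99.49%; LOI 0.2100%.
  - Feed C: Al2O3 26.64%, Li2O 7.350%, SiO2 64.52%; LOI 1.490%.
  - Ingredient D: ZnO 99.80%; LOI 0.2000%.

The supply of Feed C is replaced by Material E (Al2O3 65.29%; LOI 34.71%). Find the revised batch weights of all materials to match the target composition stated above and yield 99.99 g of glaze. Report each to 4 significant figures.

Revised batch per 99.99 g glaze:
  Feed A: 20.33 g
  Source B: 45.04 g
  Material E: 6.688 g
  Ingredient D: 42.54 g
Total batch = 114.6 g; LOI loss = 14.60 g

All internal work carries full precision at every stage. The intermediate values are printed with 4-significant-digit rounding on the page — each reported value is rounded a single time; all derived quantities, including glass mass, four oxide percentages, ignition loss, the yield, totals, are carried from the batch weights per 99.99 g of glass at exact precision as written in the question or the answer.
Oxide mass targets, per 99.99 g glaze:
  ZnO: 42.46% × 99.99 = 42.46 g
  Al2O3: 4.502% × 99.99 = 4.502 g
  Li2O: 8.229% × 99.99 = 8.228 g
  SiO2: 44.81% × 99.99 = 44.81 g
Oxide-by-oxide audit on the weights just shown, per the basis as stated (target by target, the sums agree exact up to rounding of places):
  ZnO: 42.54·0.9980 = 42.45 g (target 42.46 g)
  Al2O3: 45.04·0.003000 + 6.688·0.6529 = 4.502 g (target 4.502 g)
  Li2O: 20.33·0.4048 = 8.230 g (target 8.228 g)
  SiO2: 45.04·0.9949 = 44.81 g (target 44.81 g)
Glass-mass bookkeeping: the batch minus its LOI: 100.0 g (summing oxide targets gives 99.99 g; with the basis standing at 99.99 g — gaps are rounding artifacts).
Batch grand total — Σ batch = 114.6 g; LOI removed, Σ of batch·LOI: 14.60 g; the yield ratio, glass ÷ batch: 87.26%.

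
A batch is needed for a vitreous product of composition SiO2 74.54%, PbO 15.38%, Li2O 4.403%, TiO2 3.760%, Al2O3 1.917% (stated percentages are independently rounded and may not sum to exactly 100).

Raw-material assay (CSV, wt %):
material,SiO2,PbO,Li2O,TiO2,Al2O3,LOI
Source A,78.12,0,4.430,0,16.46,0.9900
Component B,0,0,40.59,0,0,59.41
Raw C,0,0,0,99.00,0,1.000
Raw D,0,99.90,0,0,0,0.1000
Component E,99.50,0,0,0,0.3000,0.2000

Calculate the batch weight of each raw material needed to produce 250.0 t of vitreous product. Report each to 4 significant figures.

Intermediates are printed rounded off to 4 significant figures between the steps — all arithmetic holds full float precision from start to finish; exactly one rounding is applied to every reported figure. Derived quantities are recomputed from the weighed amounts at 250.0 t of glass at full float precision (five oxide percentages, glass mass, yield, totals, LOI), as set out in the problem or answer text.
Oxide mass targets, per 250.0 t vitreous product:
  SiO2: 74.54% × 250.0 = 186.4 t
  PbO: 15.38% × 250.0 = 38.45 t
  Li2O: 4.403% × 250.0 = 11.01 t
  TiO2: 3.760% × 250.0 = 9.400 t
  Al2O3: 1.917% × 250.0 = 4.792 t
Mass-balance tally per oxide given the weights on record, under the basis named above (each sum matches its target mass net of answer rounding effects):
  SiO2: 26.08·0.7812 + 166.8·0.9950 = 186.3 t (target 186.4 t)
  PbO: 38.49·0.9990 = 38.45 t (target 38.45 t)
  Li2O: 26.08·0.04430 + 24.27·0.4059 = 11.01 t (target 11.01 t)
  TiO2: 9.495·0.9900 = 9.400 t (target 9.400 t)
  Al2O3: 26.08·0.1646 + 166.8·0.003000 = 4.793 t (target 4.792 t)
The glass-mass cross-check: the batch minus its LOI: 250.0 t (the Σ of target masses is 250.0 t; stated basis 250.0 t — any gap is answer rounding).
Adding the batch up: Σ batch = 265.1 t; the LOI term Σ batch·LOI equals 15.14 t; yield, glass over the total, = 94.29%.

Batch per 250.0 t vitreous product:
  Source A: 26.08 t
  Component B: 24.27 t
  Raw C: 9.495 t
  Raw D: 38.49 t
  Component E: 166.8 t
Total batch = 265.1 t; LOI loss = 15.14 t; yield = 94.29%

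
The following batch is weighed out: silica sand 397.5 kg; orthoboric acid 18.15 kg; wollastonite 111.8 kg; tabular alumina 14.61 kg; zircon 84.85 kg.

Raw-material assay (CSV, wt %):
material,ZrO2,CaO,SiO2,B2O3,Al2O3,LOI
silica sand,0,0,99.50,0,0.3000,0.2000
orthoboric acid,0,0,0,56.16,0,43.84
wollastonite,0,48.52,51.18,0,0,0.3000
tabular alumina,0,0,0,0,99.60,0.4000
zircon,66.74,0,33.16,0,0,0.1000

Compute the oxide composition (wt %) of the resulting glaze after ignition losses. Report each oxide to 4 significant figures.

Glass mass = 617.7 kg (batch 626.9 − LOI 9.231).
Composition: ZrO2 9.168%, CaO 8.782%, SiO2 77.85%, B2O3 1.650%, Al2O3 2.549%

The intermediate values are printed (rounded to four significant digits) within the worked lines. All internal work runs at exact precision from start to finish — every reported figure is rounded once only; all derived quantities (yield, the totals, LOI, the five compositions, net glass mass) are re-derived in exact precision from the weighed amounts on 617.7 kg of glass, precisely as stated by question or answer.
Oxide masses out of the charge:
  ZrO2: 84.85·0.6674 = 56.63 kg
  CaO: 111.8·0.4852 = 54.25 kg
  SiO2: 397.5·0.9950 + 111.8·0.5118 + 84.85·0.3316 = 480.9 kg
  B2O3: 18.15·0.5616 = 10.19 kg
  Al2O3: 397.5·0.003000 + 14.61·0.9960 = 15.74 kg
LOI: 397.5·0.002000 + 18.15·0.4384 + 111.8·0.003000 + 14.61·0.004000 + 84.85·0.001000 = 9.231 kg
batch − LOI leaves glass = 626.9 − 9.231 = 617.7 kg (matching Σ of the oxides)
percent by weight: oxide/glass ×100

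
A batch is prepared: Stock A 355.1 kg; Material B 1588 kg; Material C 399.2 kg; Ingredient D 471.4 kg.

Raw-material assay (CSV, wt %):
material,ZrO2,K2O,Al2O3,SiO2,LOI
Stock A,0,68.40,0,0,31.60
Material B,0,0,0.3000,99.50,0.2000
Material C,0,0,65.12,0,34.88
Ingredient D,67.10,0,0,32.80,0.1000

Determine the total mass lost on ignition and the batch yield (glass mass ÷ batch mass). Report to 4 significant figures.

LOI loss = 255.1 kg; glass = 2559 kg; yield = 90.93%

The working math maintains full float precision from start to finish — the intermediate values are printed rounded to 4 significant figures alongside each step; every reported result includes exactly one rounding; the derived quantities are carried at exact precision (the totals, ignition loss, yield, the four compositions, net glass mass) using the weight values at 2559 kg of glass as they appear in the problem or the answer.
Material-by-material LOI:
  Stock A: 355.1 × 0.3160 = 112.2 kg
  Material B: 1588 × 0.002000 = 3.176 kg
  Material C: 399.2 × 0.3488 = 139.2 kg
  Ingredient D: 471.4 × 0.001000 = 0.4714 kg
Total LOI = 255.1 kg
Glass = batch − LOI = 2814 − 255.1 = 2559 kg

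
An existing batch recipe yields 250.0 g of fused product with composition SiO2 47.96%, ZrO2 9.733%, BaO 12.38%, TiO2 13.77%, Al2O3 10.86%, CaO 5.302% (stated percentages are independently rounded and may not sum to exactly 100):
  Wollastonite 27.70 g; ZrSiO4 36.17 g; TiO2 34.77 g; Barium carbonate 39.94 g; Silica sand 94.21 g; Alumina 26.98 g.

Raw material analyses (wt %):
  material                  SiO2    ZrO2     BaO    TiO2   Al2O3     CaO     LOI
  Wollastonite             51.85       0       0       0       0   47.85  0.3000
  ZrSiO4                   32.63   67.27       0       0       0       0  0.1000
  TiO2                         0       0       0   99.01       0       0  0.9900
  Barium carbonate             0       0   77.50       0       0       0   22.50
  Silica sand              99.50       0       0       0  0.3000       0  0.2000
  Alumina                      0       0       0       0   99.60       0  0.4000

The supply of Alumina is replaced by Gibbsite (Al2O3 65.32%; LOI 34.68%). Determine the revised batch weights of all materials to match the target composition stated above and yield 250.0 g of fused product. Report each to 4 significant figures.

Revised batch per 250.0 g fused product:
  Wollastonite: 27.70 g
  ZrSiO4: 36.17 g
  TiO2: 34.77 g
  Barium carbonate: 39.94 g
  Silica sand: 94.21 g
  Gibbsite: 41.13 g
Total batch = 273.9 g; LOI loss = 23.90 g

Intermediates appear rounded off to 4 significant figures as written; the whole derivation runs at exact precision from start to finish — every reported number sees exactly one rounding; all derived quantities (net glass mass, the yield, the totals, the six compositions, LOI) are rebuilt using the weight values for 250.0 g of glass at full float precision exactly as shown in problem or answer.
Target masses of each oxide per 250.0 g fused product:
  SiO2: 47.96% × 250.0 = 119.9 g
  ZrO2: 9.733% × 250.0 = 24.33 g
  BaO: 12.38% × 250.0 = 30.95 g
  TiO2: 13.77% × 250.0 = 34.42 g
  Al2O3: 10.86% × 250.0 = 27.15 g
  CaO: 5.302% × 250.0 = 13.26 g
A balance pass over the oxides, working from each reported weight, on the stated basis (summed amounts equal target values within answer rounding):
  SiO2: 27.70·0.5185 + 36.17·0.3263 + 94.21·0.9950 = 119.9 g (target 119.9 g)
  ZrO2: 36.17·0.6727 = 24.33 g (target 24.33 g)
  BaO: 39.94·0.7750 = 30.95 g (target 30.95 g)
  TiO2: 34.77·0.9901 = 34.43 g (target 34.42 g)
  Al2O3: 94.21·0.003000 + 41.13·0.6532 = 27.15 g (target 27.15 g)
  CaO: 27.70·0.4785 = 13.25 g (target 13.26 g)
Glass-mass bookkeeping: Σ batch − LOI loss = 250.0 g (summing oxide targets gives 250.0 g; with the basis standing at 250.0 g — gaps are rounding artifacts).
Adding the batch up: Σ batch = 273.9 g; loss to ignition Σ batch·LOI = 23.90 g; glass ÷ batch gives a yield of 91.27%.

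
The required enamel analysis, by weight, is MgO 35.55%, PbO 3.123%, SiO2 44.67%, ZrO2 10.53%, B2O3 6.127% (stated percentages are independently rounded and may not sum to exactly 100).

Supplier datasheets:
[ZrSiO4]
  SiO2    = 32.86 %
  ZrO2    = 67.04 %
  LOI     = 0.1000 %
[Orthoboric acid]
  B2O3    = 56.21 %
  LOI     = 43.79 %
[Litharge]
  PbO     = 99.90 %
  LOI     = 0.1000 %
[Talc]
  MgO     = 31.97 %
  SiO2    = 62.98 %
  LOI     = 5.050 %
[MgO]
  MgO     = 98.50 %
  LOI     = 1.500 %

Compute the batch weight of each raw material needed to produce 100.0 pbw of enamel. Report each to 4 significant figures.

Working values appear, rounded to 4 significant digits, between the steps; the whole derivation runs at full precision in every operation. Every reported result includes exactly one rounding; the derived quantities (glass mass, LOI, the yield, the five compositions, totals) are re-derived in exact precision from the weighed amounts on 100.0 pbw of glass, as quoted within the problem or the answer.
Oxide mass targets, per 100.0 pbw enamel:
  MgO: 35.55% × 100.0 = 35.55 pbw
  PbO: 3.123% × 100.0 = 3.123 pbw
  SiO2: 44.67% × 100.0 = 44.67 pbw
  ZrO2: 10.53% × 100.0 = 10.53 pbw
  B2O3: 6.127% × 100.0 = 6.127 pbw
Verifying the oxide balance from the weights as reported, on the stated basis (every target is met by its sum once rounding is allowed for):
  MgO: 62.73·0.3197 + 15.73·0.9850 = 35.55 pbw (target 35.55 pbw)
  PbO: 3.126·0.9990 = 3.123 pbw (target 3.123 pbw)
  SiO2: 15.71·0.3286 + 62.73·0.6298 = 44.67 pbw (target 44.67 pbw)
  ZrO2: 15.71·0.6704 = 10.53 pbw (target 10.53 pbw)
  B2O3: 10.90·0.5621 = 6.127 pbw (target 6.127 pbw)
Auditing the glass mass value: the batch minus its LOI: 100.0 pbw (summing oxide targets gives 100.0 pbw; versus the stated basis of 100.0 pbw — gaps are rounding artifacts).
Batch grand total — Σ batch = 108.2 pbw; the LOI term Σ batch·LOI equals 8.196 pbw; yield: glass divided by total = 92.43%.

Batch per 100.0 pbw enamel:
  ZrSiO4: 15.71 pbw
  Orthoboric acid: 10.90 pbw
  Litharge: 3.126 pbw
  Talc: 62.73 pbw
  MgO: 15.73 pbw
Total batch = 108.2 pbw; LOI loss = 8.196 pbw; yield = 92.43%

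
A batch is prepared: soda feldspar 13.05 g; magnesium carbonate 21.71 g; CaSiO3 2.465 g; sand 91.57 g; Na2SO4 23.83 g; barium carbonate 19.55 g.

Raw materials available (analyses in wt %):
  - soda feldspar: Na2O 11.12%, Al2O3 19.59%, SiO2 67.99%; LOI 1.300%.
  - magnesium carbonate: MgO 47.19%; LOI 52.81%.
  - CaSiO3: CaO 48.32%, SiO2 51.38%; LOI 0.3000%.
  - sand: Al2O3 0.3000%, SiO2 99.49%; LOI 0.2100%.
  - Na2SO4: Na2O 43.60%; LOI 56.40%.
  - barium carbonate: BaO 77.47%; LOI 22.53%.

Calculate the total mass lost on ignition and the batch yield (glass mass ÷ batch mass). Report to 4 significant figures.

Mid-chain values appear rounded off to 4 significant figures in the working — the working math maintains exact precision from first step to last. Each reported result takes exactly one rounding — the derived quantities are rebuilt starting from the weights for 142.5 g of glass in exact precision (glass mass, LOI, the six compositions, the yield, the totals) as given in the question or the answer.
Loss on ignition, line by line:
  soda feldspar: 13.05 × 0.01300 = 0.1696 g
  magnesium carbonate: 21.71 × 0.5281 = 11.47 g
  CaSiO3: 2.465 × 0.003000 = 0.007395 g
  sand: 91.57 × 0.002100 = 0.1923 g
  Na2SO4: 23.83 × 0.5640 = 13.44 g
  barium carbonate: 19.55 × 0.2253 = 4.405 g
Total LOI = 29.68 g
Glass = batch − LOI = 172.2 − 29.68 = 142.5 g

LOI loss = 29.68 g; glass = 142.5 g; yield = 82.76%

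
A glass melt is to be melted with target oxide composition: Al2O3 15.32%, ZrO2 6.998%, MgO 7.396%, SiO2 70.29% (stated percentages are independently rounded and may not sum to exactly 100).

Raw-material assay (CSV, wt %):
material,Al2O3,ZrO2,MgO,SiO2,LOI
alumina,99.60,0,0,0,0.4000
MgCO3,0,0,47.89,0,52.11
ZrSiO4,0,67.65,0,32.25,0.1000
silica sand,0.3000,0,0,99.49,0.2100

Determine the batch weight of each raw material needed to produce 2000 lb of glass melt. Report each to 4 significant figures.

All internal work runs at full float precision in all steps — intermediates are shown rounded to 4 significant digits across the worked steps; each reported value receives exactly one rounding — the derived quantities (totals, the four compositions, ignition loss, the yield, glass mass) are re-derived in full float precision from the batch weights at 2000 lb of glass, as they appear in problem or answer.
Per-oxide target masses for 2000 lb glass melt:
  Al2O3: 15.32% × 2000 = 306.4 lb
  ZrO2: 6.998% × 2000 = 140.0 lb
  MgO: 7.396% × 2000 = 147.9 lb
  SiO2: 70.29% × 2000 = 1406 lb
Verifying the oxide balance using the reported weights, per the basis as stated (sum by sum, the targets are met net of answer rounding effects):
  Al2O3: 303.6·0.9960 + 1346·0.003000 = 306.4 lb (target 306.4 lb)
  ZrO2: 206.9·0.6765 = 140.0 lb (target 140.0 lb)
  MgO: 308.9·0.4789 = 147.9 lb (target 147.9 lb)
  SiO2: 206.9·0.3225 + 1346·0.9949 = 1406 lb (target 1406 lb)
The glass-mass cross-check: total batch − LOI = 2000 lb (the targets, summed, come to 2000 lb; basis as stated: 2000 lb — deltas are rounding alone).
Summing the batch: Σ batch = 2165 lb; Σ batch·LOI gives LOI loss = 165.2 lb; as yield: glass ÷ batch → 92.37%.

Batch per 2000 lb glass melt:
  alumina: 303.6 lb
  MgCO3: 308.9 lb
  ZrSiO4: 206.9 lb
  silica sand: 1346 lb
Total batch = 2165 lb; LOI loss = 165.2 lb; yield = 92.37%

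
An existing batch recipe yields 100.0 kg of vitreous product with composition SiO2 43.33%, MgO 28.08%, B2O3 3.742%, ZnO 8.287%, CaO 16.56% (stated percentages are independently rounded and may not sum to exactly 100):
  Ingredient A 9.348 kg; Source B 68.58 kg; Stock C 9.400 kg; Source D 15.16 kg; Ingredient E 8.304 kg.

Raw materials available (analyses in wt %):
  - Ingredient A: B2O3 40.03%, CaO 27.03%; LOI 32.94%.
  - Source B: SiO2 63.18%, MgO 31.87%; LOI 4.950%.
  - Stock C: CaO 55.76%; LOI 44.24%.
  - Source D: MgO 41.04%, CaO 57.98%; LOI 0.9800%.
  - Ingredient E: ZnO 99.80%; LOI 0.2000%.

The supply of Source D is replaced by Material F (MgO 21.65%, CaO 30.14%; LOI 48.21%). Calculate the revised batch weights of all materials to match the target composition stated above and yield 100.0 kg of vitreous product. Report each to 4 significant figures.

Mid-chain values are printed with 4-significant-figure rounding across the worked steps; each numeric step carries full precision at every stage. Every reported result includes exactly one rounding; all derived quantities are recomputed from the weighed amounts for 100.0 kg of glass at exact precision (the totals, ignition loss, the five compositions, yield, net glass mass) as set out in the problem or the answer.
Oxide-by-oxide targets in 100.0 kg vitreous product:
  SiO2: 43.33% × 100.0 = 43.33 kg
  MgO: 28.08% × 100.0 = 28.08 kg
  B2O3: 3.742% × 100.0 = 3.742 kg
  ZnO: 8.287% × 100.0 = 8.287 kg
  CaO: 16.56% × 100.0 = 16.56 kg
Mass-balance tally per oxide with the batch weights as given, per the basis as stated (sums match the target masses net of answer rounding effects):
  SiO2: 68.58·0.6318 = 43.33 kg (target 43.33 kg)
  MgO: 68.58·0.3187 + 28.74·0.2165 = 28.08 kg (target 28.08 kg)
  B2O3: 9.348·0.4003 = 3.742 kg (target 3.742 kg)
  ZnO: 8.304·0.9980 = 8.287 kg (target 8.287 kg)
  CaO: 9.348·0.2703 + 9.630·0.5576 + 28.74·0.3014 = 16.56 kg (target 16.56 kg)
The glass-mass cross-check: net batch after ignition = 100.0 kg (the targets, summed, come to 100.0 kg; with the basis standing at 100.0 kg — a pure rounding effect).
Batch grand total — Σ batch = 124.6 kg; the LOI term Σ batch·LOI equals 24.61 kg; as yield: glass ÷ batch → 80.25%.

Revised batch per 100.0 kg vitreous product:
  Ingredient A: 9.348 kg
  Source B: 68.58 kg
  Stock C: 9.630 kg
  Material F: 28.74 kg
  Ingredient E: 8.304 kg
Total batch = 124.6 kg; LOI loss = 24.61 kg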